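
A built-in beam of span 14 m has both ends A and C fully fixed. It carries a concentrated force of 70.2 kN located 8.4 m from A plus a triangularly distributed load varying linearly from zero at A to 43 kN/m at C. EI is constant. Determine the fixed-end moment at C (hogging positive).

Release both end moments; the primary structure is a simply-supported span AC with redundants M_A and M_C.
On the primary (simply-supported) span, the end slopes from the loading are:
  at A: point load 70.2 at a = 8.4: Pab(L + b)/(6LEI) = 770.5/EI
  at C: point load 70.2 at a = 8.4: Pab(L + a)/(6LEI) = 880.6/EI
  at A: triangular load, peak 43: 7w₀L³/(360EI) = 2294/EI
  at C: triangular load, peak 43: w₀L³/(45EI) = 2622/EI
  θ_A0 = 3065/EI,  θ_C0 = 3503/EI
Flexibility coefficients: a unit moment at one end gives L/(3EI) there and L/(6EI) at the far end, so f₁₁ = f₂₂ = 4.667/EI and f₁₂ = f₂₁ = 2.333/EI.
Compatibility — zero rotation at each built-in end:
  4.667 M_A + 2.333 M_C = 3065
  2.333 M_A + 4.667 M_C = 3503
Solving the pair gives M_A = 375.3 kN·m and M_C = 562.9 kN·m (hogging).

M_C = 562.9 kN·m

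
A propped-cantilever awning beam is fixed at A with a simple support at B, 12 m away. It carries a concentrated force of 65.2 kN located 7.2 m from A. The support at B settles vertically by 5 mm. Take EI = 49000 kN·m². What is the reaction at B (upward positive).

Remove the prop at B; the released (primary) structure is a cantilever built in at A.
Deflection at B on the released cantilever, summing each load's contribution:
  point load 65.2 at a = 7.2: Pa²(3L − a)/(6EI) = 16224/EI
Flexibility coefficient — unit upward force at B: δ_{BB} = L³/(3EI) = 576/EI.
With EI = 49000 kN·m²: δ_0 = 0.3311 m and δ_{BB} = 0.011755 m/kN.
Compatibility — the beam at B must follow the support down by 0.005 m: δ_0 − R_B·δ_{BB} = 0.005, so R_B = (0.3311 − 0.005)/0.011755 = 27.74 kN.

R_B = 27.74 kN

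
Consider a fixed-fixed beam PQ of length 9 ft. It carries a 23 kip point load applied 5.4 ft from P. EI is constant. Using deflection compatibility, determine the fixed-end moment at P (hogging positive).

Release both end moments; the primary structure is a simply-supported span PQ with redundants M_P and M_Q.
Simple-span end rotations at P and Q under the given loads:
  at P: point load 23 at a = 5.4: Pab(L + b)/(6LEI) = 104.3/EI
  at Q: point load 23 at a = 5.4: Pab(L + a)/(6LEI) = 119.2/EI
  θ_P0 = 104.3/EI,  θ_Q0 = 119.2/EI
Flexibility coefficients: a unit moment at one end gives L/(3EI) there and L/(6EI) at the far end, so f₁₁ = f₂₂ = 3/EI and f₁₂ = f₂₁ = 1.5/EI.
Compatibility — zero rotation at each built-in end:
  3 M_P + 1.5 M_Q = 104.3
  1.5 M_P + 3 M_Q = 119.2
Solving the pair gives M_P = 19.87 kip·ft and M_Q = 29.81 kip·ft (hogging).

M_P = 19.87 kip·ft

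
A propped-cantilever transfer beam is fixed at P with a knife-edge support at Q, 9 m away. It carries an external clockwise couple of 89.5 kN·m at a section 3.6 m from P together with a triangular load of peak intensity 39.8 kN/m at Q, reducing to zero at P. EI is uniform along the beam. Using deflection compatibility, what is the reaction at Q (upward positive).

R_Q = 108.1 kN

Remove the prop at Q; the released (primary) structure is a cantilever built in at P.
Free-end deflection of the primary structure under the applied loading (downward +):
  clockwise couple 89.5 at a = 3.6: M₀a(2L − a)/(2EI) = 2320/EI
  triangular load, peak 39.8 at the free end: 11w₀L⁴/(120EI) = 23937/EI
  δ_0 = 26257/EI
Tip deflection under a unit load at Q: L³/(3EI) = 243/EI.
Compatibility at Q: δ_0 − R_Q·δ_{QQ} = 0, so R_Q = 26257/243 = 108.1 kN.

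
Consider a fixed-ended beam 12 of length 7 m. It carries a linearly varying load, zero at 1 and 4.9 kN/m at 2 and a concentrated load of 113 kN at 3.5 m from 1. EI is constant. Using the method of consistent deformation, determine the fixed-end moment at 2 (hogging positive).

Take the two fixed-end moments M_1, M_2 as redundants; the released structure is the simple span 12.
Simple-span end rotations at 1 and 2 under the given loads:
  at 1: triangular load, peak 4.9: 7w₀L³/(360EI) = 32.68/EI
  at 2: triangular load, peak 4.9: w₀L³/(45EI) = 37.35/EI
  at 1: point load 113 at a = 3.5: Pab(L + b)/(6LEI) = 346.1/EI
  at 2: point load 113 at a = 3.5: Pab(L + a)/(6LEI) = 346.1/EI
  θ_10 = 378.7/EI,  θ_20 = 383.4/EI
Flexibility coefficients: a unit moment at one end gives L/(3EI) there and L/(6EI) at the far end, so f₁₁ = f₂₂ = 2.333/EI and f₁₂ = f₂₁ = 1.167/EI.
Compatibility — zero rotation at each built-in end:
  2.333 M_1 + 1.167 M_2 = 378.7
  1.167 M_1 + 2.333 M_2 = 383.4
Solving the pair gives M_1 = 106.9 kN·m and M_2 = 110.9 kN·m (hogging).

M_2 = 110.9 kN·m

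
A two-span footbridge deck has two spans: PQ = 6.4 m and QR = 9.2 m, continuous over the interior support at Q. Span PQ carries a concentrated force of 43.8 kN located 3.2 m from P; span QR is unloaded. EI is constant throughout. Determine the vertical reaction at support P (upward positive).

Insert a hinge at Q; M_Q is the redundant, and each span becomes simply supported.
Discontinuity in slope at Q on the released structure — sum the simple-span end rotations:
  span PQ: point load 43.8 at a = 3.2: Pab(L + a)/(6LEI) = 112.1/EI
  relative rotation θ_0 = (112.1 + 0)/EI = 112.1/EI
A unit hogging moment at Q produces rotation L₁/(3EI) + L₂/(3EI) = 5.2/EI.
Compatibility: M_Q·(L₁+L₂)/(3EI) = θ_0, giving M_Q = 21.56 kN·m (hogging).
Span PQ, ΣM about P with M_Q applied at Q: R_Q^{PQ}·6.4 = 140.2 + 21.56, so R_Q^{PQ} = 25.27 kN and R_P = 43.8 − 25.27 = 18.53 kN.

R_P = 18.53 kN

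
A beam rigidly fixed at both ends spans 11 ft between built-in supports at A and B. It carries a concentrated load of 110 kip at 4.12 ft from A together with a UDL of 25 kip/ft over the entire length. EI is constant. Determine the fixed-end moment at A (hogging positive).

Take the two fixed-end moments M_A, M_B as redundants; the released structure is the simple span AB.
On the primary (simply-supported) span, the end slopes from the loading are:
  at A: point load 110 at a = 4.12: Pab(L + b)/(6LEI) = 844.7/EI
  at B: point load 110 at a = 4.12: Pab(L + a)/(6LEI) = 714.3/EI
  at A: UDL 25: wL³/(24EI) = 1386/EI
  at B: UDL 25: wL³/(24EI) = 1386/EI
  θ_A0 = 2231/EI,  θ_B0 = 2101/EI
Flexibility coefficients: a unit moment at one end gives L/(3EI) there and L/(6EI) at the far end, so f₁₁ = f₂₂ = 3.667/EI and f₁₂ = f₂₁ = 1.833/EI.
Compatibility — zero rotation at each built-in end:
  3.667 M_A + 1.833 M_B = 2231
  1.833 M_A + 3.667 M_B = 2101
Solving the pair gives M_A = 429.4 kip·ft and M_B = 358.3 kip·ft (hogging).

M_A = 429.4 kip·ft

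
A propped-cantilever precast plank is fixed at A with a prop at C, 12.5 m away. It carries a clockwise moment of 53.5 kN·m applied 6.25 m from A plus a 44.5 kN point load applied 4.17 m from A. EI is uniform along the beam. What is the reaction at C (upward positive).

Take the reaction at C as the redundant and release it; the primary structure is a cantilever fixed at A.
Primary-structure tip deflection at C by superposition:
  clockwise couple 53.5 at a = 6.25: M₀a(2L − a)/(2EI) = 3135/EI
  point load 44.5 at a = 4.17: Pa²(3L − a)/(6EI) = 4298/EI
  δ_0 = 7433/EI
Flexibility coefficient — unit upward force at C: δ_{CC} = L³/(3EI) = 651/EI.
Compatibility at C: δ_0 − R_C·δ_{CC} = 0, so R_C = 7433/651 = 11.42 kN.

R_C = 11.42 kN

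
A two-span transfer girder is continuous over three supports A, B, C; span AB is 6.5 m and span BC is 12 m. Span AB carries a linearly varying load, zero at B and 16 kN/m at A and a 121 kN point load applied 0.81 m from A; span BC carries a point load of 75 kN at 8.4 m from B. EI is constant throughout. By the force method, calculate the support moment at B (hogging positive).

Take M_B as the redundant. Released structure: two simple spans AB and BC with a hinge at B.
End slopes at the hinge B, treating each span as simply supported:
  span AB: triangular load, peak 16: 7w₀L³/(360EI) = 85.44/EI
  span AB: point load 121 at a = 0.81: Pab(L + a)/(6LEI) = 104.5/EI
  span BC: point load 75 at a = 8.4: Pab(L + b)/(6LEI) = 491.4/EI
  relative rotation θ_0 = (190 + 491.4)/EI = 681.4/EI
A unit hogging moment at B produces rotation L₁/(3EI) + L₂/(3EI) = 6.167/EI.
Slope continuity at B: θ_0 = M_B·6.167/EI, so M_B = 681.4/6.167 = 110.5 kN·m (hogging).

M_B = 110.5 kN·m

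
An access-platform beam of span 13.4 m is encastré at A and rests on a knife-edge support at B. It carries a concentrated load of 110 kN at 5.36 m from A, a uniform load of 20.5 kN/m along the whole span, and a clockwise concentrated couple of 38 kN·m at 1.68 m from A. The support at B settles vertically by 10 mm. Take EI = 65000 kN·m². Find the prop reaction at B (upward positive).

Take the reaction at B as the redundant and release it; the primary structure is a cantilever fixed at A.
Deflection at B on the released cantilever, summing each load's contribution:
  point load 110 at a = 5.36: Pa²(3L − a)/(6EI) = 18351/EI
  UDL 20.5: wL⁴/(8EI) = 82620/EI
  clockwise couple 38 at a = 1.68: M₀a(2L − a)/(2EI) = 801.8/EI
  δ_0 = 101772/EI
Flexibility coefficient — unit upward force at B: δ_{BB} = L³/(3EI) = 802/EI.
With EI = 65000 kN·m²: δ_0 = 1.5657 m and δ_{BB} = 0.012339 m/kN.
Compatibility — the beam at B must follow the support down by 0.01 m: δ_0 − R_B·δ_{BB} = 0.01, so R_B = (1.5657 − 0.01)/0.012339 = 126.1 kN.

R_B = 126.1 kN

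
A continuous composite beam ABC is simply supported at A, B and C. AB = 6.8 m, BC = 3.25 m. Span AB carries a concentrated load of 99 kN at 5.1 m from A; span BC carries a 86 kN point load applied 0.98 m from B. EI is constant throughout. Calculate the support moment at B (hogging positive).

M_B = 90.9 kN·m

Take M_B as the redundant. Released structure: two simple spans AB and BC with a hinge at B.
Rotations at B on the released spans (each span's end-slope, ×1/EI):
  span AB: point load 99 at a = 5.1: Pab(L + a)/(6LEI) = 250.3/EI
  span BC: point load 86 at a = 0.98: Pab(L + b)/(6LEI) = 54.16/EI
  relative rotation θ_0 = (250.3 + 54.16)/EI = 304.5/EI
A unit hogging moment at B produces rotation L₁/(3EI) + L₂/(3EI) = 3.35/EI.
Slope continuity at B: θ_0 = M_B·3.35/EI, so M_B = 304.5/3.35 = 90.9 kN·m (hogging).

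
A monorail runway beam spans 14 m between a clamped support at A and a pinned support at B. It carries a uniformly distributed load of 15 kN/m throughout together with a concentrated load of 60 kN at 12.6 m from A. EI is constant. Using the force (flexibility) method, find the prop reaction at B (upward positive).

R_B = 129.8 kN

Remove the prop at B; the released (primary) structure is a cantilever built in at A.
Deflection at B on the released cantilever, summing each load's contribution:
  UDL 15: wL⁴/(8EI) = 72030/EI
  point load 60 at a = 12.6: Pa²(3L − a)/(6EI) = 46675/EI
  δ_0 = 118705/EI
Flexibility coefficient — unit upward force at B: δ_{BB} = L³/(3EI) = 914.7/EI.
Compatibility at B: δ_0 − R_B·δ_{BB} = 0, so R_B = 118705/914.7 = 129.8 kN.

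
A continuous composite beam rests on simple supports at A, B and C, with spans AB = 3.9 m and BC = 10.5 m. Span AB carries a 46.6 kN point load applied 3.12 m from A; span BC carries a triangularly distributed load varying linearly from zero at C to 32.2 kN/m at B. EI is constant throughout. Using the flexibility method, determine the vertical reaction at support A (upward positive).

Insert a hinge at B; M_B is the redundant, and each span becomes simply supported.
End slopes at the hinge B, treating each span as simply supported:
  span AB: point load 46.6 at a = 3.12: Pab(L + a)/(6LEI) = 34.02/EI
  span BC: triangular load, peak 32.2: w₀L³/(45EI) = 828.3/EI
  relative rotation θ_0 = (34.02 + 828.3)/EI = 862.4/EI
A unit hogging moment at B produces rotation L₁/(3EI) + L₂/(3EI) = 4.8/EI.
Compatibility: M_B·(L₁+L₂)/(3EI) = θ_0, giving M_B = 179.7 kN·m (hogging).
Span AB, ΣM about A with M_B applied at B: R_B^{AB}·3.9 = 145.4 + 179.7, so R_B^{AB} = 83.35 kN and R_A = 46.6 − 83.35 = -36.75 kN.

R_A = -36.75 kN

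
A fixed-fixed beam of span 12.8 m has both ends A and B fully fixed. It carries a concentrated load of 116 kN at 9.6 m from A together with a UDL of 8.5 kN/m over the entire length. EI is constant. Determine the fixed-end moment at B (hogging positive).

M_B = 324.9 kN·m

Release both end moments; the primary structure is a simply-supported span AB with redundants M_A and M_B.
Simple-span end rotations at A and B under the given loads:
  at A: point load 116 at a = 9.6: Pab(L + b)/(6LEI) = 742.4/EI
  at B: point load 116 at a = 9.6: Pab(L + a)/(6LEI) = 1039/EI
  at A: UDL 8.5: wL³/(24EI) = 742.7/EI
  at B: UDL 8.5: wL³/(24EI) = 742.7/EI
  θ_A0 = 1485/EI,  θ_B0 = 1782/EI
Flexibility coefficients: a unit moment at one end gives L/(3EI) there and L/(6EI) at the far end, so f₁₁ = f₂₂ = 4.267/EI and f₁₂ = f₂₁ = 2.133/EI.
Compatibility — zero rotation at each built-in end:
  4.267 M_A + 2.133 M_B = 1485
  2.133 M_A + 4.267 M_B = 1782
Solving the pair gives M_A = 185.7 kN·m and M_B = 324.9 kN·m (hogging).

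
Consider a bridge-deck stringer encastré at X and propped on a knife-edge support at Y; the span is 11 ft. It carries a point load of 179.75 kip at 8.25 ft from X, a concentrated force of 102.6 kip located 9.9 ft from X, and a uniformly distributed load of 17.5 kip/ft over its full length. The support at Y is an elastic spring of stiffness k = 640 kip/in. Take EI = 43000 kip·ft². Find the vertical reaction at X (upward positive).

Remove the prop at Y; the released (primary) structure is a cantilever built in at X.
Primary-structure tip deflection at Y by superposition:
  point load 179.75 at a = 8.25: Pa²(3L − a)/(6EI) = 50466/EI
  point load 102.6 at a = 9.9: Pa²(3L − a)/(6EI) = 38715/EI
  UDL 17.5: wL⁴/(8EI) = 32027/EI
  δ_0 = 121208/EI
Tip deflection under a unit load at Y: L³/(3EI) = 443.7/EI.
With EI = 43000 kip·ft²: δ_0 = 2.8188 ft and δ_{YY} = 0.010318 ft/kip.
Compatibility — the spring shortens by R_Y/k under the reaction it provides: δ_0 − R_Y·δ_{YY} = R_Y/k. With 1/k = 1/(640×12) ft/kip = 0.00013 ft/kip, R_Y = δ_0 / (δ_{YY} + 1/k) = 2.8188 / (0.010318 + 0.00013) = 269.8 kip.
Vertical equilibrium: R_X = ΣP − R_Y = 474.9 − 269.8 = 205.1 kip.

R_X = 205.1 kip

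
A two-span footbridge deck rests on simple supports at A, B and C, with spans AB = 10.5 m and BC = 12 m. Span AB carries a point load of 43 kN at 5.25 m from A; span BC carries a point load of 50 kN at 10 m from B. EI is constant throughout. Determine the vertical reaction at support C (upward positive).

Insert a hinge at B; M_B is the redundant, and each span becomes simply supported.
End slopes at the hinge B, treating each span as simply supported:
  span AB: point load 43 at a = 5.25: Pab(L + a)/(6LEI) = 296.3/EI
  span BC: point load 50 at a = 10: Pab(L + b)/(6LEI) = 194.4/EI
  relative rotation θ_0 = (296.3 + 194.4)/EI = 490.7/EI
A unit hogging moment at B produces rotation L₁/(3EI) + L₂/(3EI) = 7.5/EI.
Compatibility: M_B·(L₁+L₂)/(3EI) = θ_0, giving M_B = 65.43 kN·m (hogging).
Span BC, ΣM about C: R_B^{BC}·12 = 100 + 65.43, so R_B^{BC} = 13.79 kN and R_C = 50 − 13.79 = 36.21 kN.

R_C = 36.21 kN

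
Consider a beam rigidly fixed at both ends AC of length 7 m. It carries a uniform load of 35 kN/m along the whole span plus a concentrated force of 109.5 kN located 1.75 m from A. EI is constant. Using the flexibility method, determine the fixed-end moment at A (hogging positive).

M_A = 250.7 kN·m

Release both end moments; the primary structure is a simply-supported span AC with redundants M_A and M_C.
On the primary (simply-supported) span, the end slopes from the loading are:
  at A: UDL 35: wL³/(24EI) = 500.2/EI
  at C: UDL 35: wL³/(24EI) = 500.2/EI
  at A: point load 109.5 at a = 1.75: Pab(L + b)/(6LEI) = 293.4/EI
  at C: point load 109.5 at a = 1.75: Pab(L + a)/(6LEI) = 209.6/EI
  θ_A0 = 793.6/EI,  θ_C0 = 709.8/EI
Flexibility coefficients: a unit moment at one end gives L/(3EI) there and L/(6EI) at the far end, so f₁₁ = f₂₂ = 2.333/EI and f₁₂ = f₂₁ = 1.167/EI.
Compatibility — zero rotation at each built-in end:
  2.333 M_A + 1.167 M_C = 793.6
  1.167 M_A + 2.333 M_C = 709.8
Solving the pair gives M_A = 250.7 kN·m and M_C = 178.8 kN·m (hogging).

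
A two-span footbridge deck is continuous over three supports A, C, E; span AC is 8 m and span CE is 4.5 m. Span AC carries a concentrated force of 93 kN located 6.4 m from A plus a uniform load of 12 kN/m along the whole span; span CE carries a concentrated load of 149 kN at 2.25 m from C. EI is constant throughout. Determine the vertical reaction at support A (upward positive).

Take M_C as the redundant. Released structure: two simple spans AC and CE with a hinge at C.
Rotations at C on the released spans (each span's end-slope, ×1/EI):
  span AC: point load 93 at a = 6.4: Pab(L + a)/(6LEI) = 285.7/EI
  span AC: UDL 12: wL³/(24EI) = 256/EI
  span CE: point load 149 at a = 2.25: Pab(L + b)/(6LEI) = 188.6/EI
  relative rotation θ_0 = (541.7 + 188.6)/EI = 730.3/EI
A unit hogging moment at C produces rotation L₁/(3EI) + L₂/(3EI) = 4.167/EI.
Compatibility: M_C·(L₁+L₂)/(3EI) = θ_0, giving M_C = 175.3 kN·m (hogging).
Span AC, ΣM about A with M_C applied at C: R_C^{AC}·8 = 979.2 + 175.3, so R_C^{AC} = 144.3 kN and R_A = 189 − 144.3 = 44.69 kN.

R_A = 44.69 kN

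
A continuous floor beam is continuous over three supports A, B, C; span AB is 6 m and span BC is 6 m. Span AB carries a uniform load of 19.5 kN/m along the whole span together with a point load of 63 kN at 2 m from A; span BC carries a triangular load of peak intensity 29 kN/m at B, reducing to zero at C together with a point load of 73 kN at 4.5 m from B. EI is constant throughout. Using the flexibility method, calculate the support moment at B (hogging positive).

M_B = 132.3 kN·m

Take M_B as the redundant. Released structure: two simple spans AB and BC with a hinge at B.
End slopes at the hinge B, treating each span as simply supported:
  span AB: UDL 19.5: wL³/(24EI) = 175.5/EI
  span AB: point load 63 at a = 2: Pab(L + a)/(6LEI) = 112/EI
  span BC: triangular load, peak 29: w₀L³/(45EI) = 139.2/EI
  span BC: point load 73 at a = 4.5: Pab(L + b)/(6LEI) = 102.7/EI
  relative rotation θ_0 = (287.5 + 241.9)/EI = 529.4/EI
A unit hogging moment at B produces rotation L₁/(3EI) + L₂/(3EI) = 4/EI.
Slope continuity at B: θ_0 = M_B·4/EI, so M_B = 529.4/4 = 132.3 kN·m (hogging).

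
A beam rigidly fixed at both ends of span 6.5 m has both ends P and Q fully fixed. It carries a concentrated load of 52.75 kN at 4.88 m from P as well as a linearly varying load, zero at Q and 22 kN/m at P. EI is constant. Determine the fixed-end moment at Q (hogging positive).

M_Q = 79.15 kN·m

Take the two fixed-end moments M_P, M_Q as redundants; the released structure is the simple span PQ.
Simple-span end rotations at P and Q under the given loads:
  at P: point load 52.75 at a = 4.88: Pab(L + b)/(6LEI) = 86.83/EI
  at Q: point load 52.75 at a = 4.88: Pab(L + a)/(6LEI) = 121.7/EI
  at P: triangular load, peak 22: w₀L³/(45EI) = 134.3/EI
  at Q: triangular load, peak 22: 7w₀L³/(360EI) = 117.5/EI
  θ_P0 = 221.1/EI,  θ_Q0 = 239.2/EI
Flexibility coefficients: a unit moment at one end gives L/(3EI) there and L/(6EI) at the far end, so f₁₁ = f₂₂ = 2.167/EI and f₁₂ = f₂₁ = 1.083/EI.
Compatibility — zero rotation at each built-in end:
  2.167 M_P + 1.083 M_Q = 221.1
  1.083 M_P + 2.167 M_Q = 239.2
Solving the pair gives M_P = 62.46 kN·m and M_Q = 79.15 kN·m (hogging).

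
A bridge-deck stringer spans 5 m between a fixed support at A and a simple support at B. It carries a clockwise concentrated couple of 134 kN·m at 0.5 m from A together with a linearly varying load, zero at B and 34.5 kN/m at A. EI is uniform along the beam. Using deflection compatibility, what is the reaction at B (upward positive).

R_B = 24.89 kN

Release the roller at B. Primary structure: cantilever fixed at A.
Free-end deflection of the primary structure under the applied loading (downward +):
  clockwise couple 134 at a = 0.5: M₀a(2L − a)/(2EI) = 318.2/EI
  triangular load, peak 34.5 at the fixed end: w₀L⁴/(30EI) = 718.8/EI
  δ_0 = 1037/EI
Tip deflection under a unit load at B: L³/(3EI) = 41.67/EI.
Compatibility at B: δ_0 − R_B·δ_{BB} = 0, so R_B = 1037/41.67 = 24.89 kN.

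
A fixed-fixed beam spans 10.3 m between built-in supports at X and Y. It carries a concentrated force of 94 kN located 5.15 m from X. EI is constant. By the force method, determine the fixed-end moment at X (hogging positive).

Take the two fixed-end moments M_X, M_Y as redundants; the released structure is the simple span XY.
End rotations of the released simple span under the applied load (×1/EI):
  at X: point load 94 at a = 5.15: Pab(L + b)/(6LEI) = 623.3/EI
  at Y: point load 94 at a = 5.15: Pab(L + a)/(6LEI) = 623.3/EI
  θ_X0 = 623.3/EI,  θ_Y0 = 623.3/EI
Flexibility coefficients: a unit moment at one end gives L/(3EI) there and L/(6EI) at the far end, so f₁₁ = f₂₂ = 3.433/EI and f₁₂ = f₂₁ = 1.717/EI.
Compatibility — zero rotation at each built-in end:
  3.433 M_X + 1.717 M_Y = 623.3
  1.717 M_X + 3.433 M_Y = 623.3
Solving the pair gives M_X = 121 kN·m and M_Y = 121 kN·m (hogging).

M_X = 121 kN·m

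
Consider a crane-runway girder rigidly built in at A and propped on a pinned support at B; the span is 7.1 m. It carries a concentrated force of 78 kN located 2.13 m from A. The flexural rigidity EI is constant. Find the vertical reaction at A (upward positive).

R_A = 68.52 kN

Take the reaction at B as the redundant and release it; the primary structure is a cantilever fixed at A.
Free-end deflection of the primary structure under the applied loading (downward +):
  point load 78 at a = 2.13: Pa²(3L − a)/(6EI) = 1131/EI
Flexibility coefficient — unit upward force at B: δ_{BB} = L³/(3EI) = 119.3/EI.
The prop prevents deflection at B: R_B = δ_0/δ_{BB} = 1131/119.3 = 9.477 kN.
Vertical equilibrium: R_A = ΣP − R_B = 78 − 9.477 = 68.52 kN.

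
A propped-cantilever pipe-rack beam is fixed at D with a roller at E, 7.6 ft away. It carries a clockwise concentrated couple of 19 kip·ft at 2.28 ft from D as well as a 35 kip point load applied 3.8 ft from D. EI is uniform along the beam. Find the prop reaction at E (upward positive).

R_E = 12.85 kip

Release the roller at E. Primary structure: cantilever fixed at D.
Free-end deflection of the primary structure under the applied loading (downward +):
  clockwise couple 19 at a = 2.28: M₀a(2L − a)/(2EI) = 279.8/EI
  point load 35 at a = 3.8: Pa²(3L − a)/(6EI) = 1600/EI
  δ_0 = 1880/EI
Tip deflection under a unit load at E: L³/(3EI) = 146.3/EI.
The prop prevents deflection at E: R_E = δ_0/δ_{EE} = 1880/146.3 = 12.85 kip.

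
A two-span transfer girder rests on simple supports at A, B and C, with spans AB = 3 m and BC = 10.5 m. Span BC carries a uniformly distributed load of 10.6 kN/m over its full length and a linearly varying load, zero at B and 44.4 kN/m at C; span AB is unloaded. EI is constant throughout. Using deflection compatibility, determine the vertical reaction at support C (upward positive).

R_C = 179.1 kN

Take M_B as the redundant. Released structure: two simple spans AB and BC with a hinge at B.
Rotations at B on the released spans (each span's end-slope, ×1/EI):
  span BC: UDL 10.6: wL³/(24EI) = 511.3/EI
  span BC: triangular load, peak 44.4: 7w₀L³/(360EI) = 999.4/EI
  relative rotation θ_0 = (0 + 1511)/EI = 1511/EI
A unit hogging moment at B produces rotation L₁/(3EI) + L₂/(3EI) = 4.5/EI.
Compatibility: M_B·(L₁+L₂)/(3EI) = θ_0, giving M_B = 335.7 kN·m (hogging).
Span BC, ΣM about C: R_B^{BC}·10.5 = 1400 + 335.7, so R_B^{BC} = 165.3 kN and R_C = 344.4 − 165.3 = 179.1 kN.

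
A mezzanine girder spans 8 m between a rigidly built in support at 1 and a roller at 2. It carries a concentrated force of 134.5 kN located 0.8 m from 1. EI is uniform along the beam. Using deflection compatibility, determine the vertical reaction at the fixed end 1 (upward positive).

Remove the prop at 2; the released (primary) structure is a cantilever built in at 1.
Deflection at 2 on the released cantilever, summing each load's contribution:
  point load 134.5 at a = 0.8: Pa²(3L − a)/(6EI) = 332.8/EI
Flexibility coefficient — unit upward force at 2: δ_{22} = L³/(3EI) = 170.7/EI.
The prop prevents deflection at 2: R_2 = δ_0/δ_{22} = 332.8/170.7 = 1.95 kN.
Vertical equilibrium: R_1 = ΣP − R_2 = 134.5 − 1.95 = 132.5 kN.

R_1 = 132.5 kN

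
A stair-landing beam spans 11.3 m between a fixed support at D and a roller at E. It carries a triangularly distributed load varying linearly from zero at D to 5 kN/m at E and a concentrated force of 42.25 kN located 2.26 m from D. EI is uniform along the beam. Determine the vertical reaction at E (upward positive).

R_E = 17.9 kN

Take the reaction at E as the redundant and release it; the primary structure is a cantilever fixed at D.
Primary-structure tip deflection at E by superposition:
  triangular load, peak 5 at the free end: 11w₀L⁴/(120EI) = 7473/EI
  point load 42.25 at a = 2.26: Pa²(3L − a)/(6EI) = 1138/EI
  δ_0 = 8611/EI
Tip deflection under a unit load at E: L³/(3EI) = 481/EI.
Compatibility at E: δ_0 − R_E·δ_{EE} = 0, so R_E = 8611/481 = 17.9 kN.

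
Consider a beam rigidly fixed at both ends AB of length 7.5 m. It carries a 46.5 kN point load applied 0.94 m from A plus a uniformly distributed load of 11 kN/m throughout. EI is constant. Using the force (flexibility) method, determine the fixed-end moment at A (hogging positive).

M_A = 85 kN·m

Take the two fixed-end moments M_A, M_B as redundants; the released structure is the simple span AB.
On the primary (simply-supported) span, the end slopes from the loading are:
  at A: point load 46.5 at a = 0.94: Pab(L + b)/(6LEI) = 89.59/EI
  at B: point load 46.5 at a = 0.94: Pab(L + a)/(6LEI) = 53.78/EI
  at A: UDL 11: wL³/(24EI) = 193.4/EI
  at B: UDL 11: wL³/(24EI) = 193.4/EI
  θ_A0 = 282.9/EI,  θ_B0 = 247.1/EI
Flexibility coefficients: a unit moment at one end gives L/(3EI) there and L/(6EI) at the far end, so f₁₁ = f₂₂ = 2.5/EI and f₁₂ = f₂₁ = 1.25/EI.
Compatibility — zero rotation at each built-in end:
  2.5 M_A + 1.25 M_B = 282.9
  1.25 M_A + 2.5 M_B = 247.1
Solving the pair gives M_A = 85 kN·m and M_B = 56.35 kN·m (hogging).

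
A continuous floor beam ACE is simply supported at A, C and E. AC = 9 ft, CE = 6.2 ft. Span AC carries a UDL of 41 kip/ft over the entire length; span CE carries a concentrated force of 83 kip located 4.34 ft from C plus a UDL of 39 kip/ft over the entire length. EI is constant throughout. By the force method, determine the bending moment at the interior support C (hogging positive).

Take M_C as the redundant. Released structure: two simple spans AC and CE with a hinge at C.
End slopes at the hinge C, treating each span as simply supported:
  span AC: UDL 41: wL³/(24EI) = 1245/EI
  span CE: point load 83 at a = 4.34: Pab(L + b)/(6LEI) = 145.2/EI
  span CE: UDL 39: wL³/(24EI) = 387.3/EI
  relative rotation θ_0 = (1245 + 532.5)/EI = 1778/EI
A unit hogging moment at C produces rotation L₁/(3EI) + L₂/(3EI) = 5.067/EI.
Slope continuity at C: θ_0 = M_C·5.067/EI, so M_C = 1778/5.067 = 350.9 kip·ft (hogging).

M_C = 350.9 kip·ft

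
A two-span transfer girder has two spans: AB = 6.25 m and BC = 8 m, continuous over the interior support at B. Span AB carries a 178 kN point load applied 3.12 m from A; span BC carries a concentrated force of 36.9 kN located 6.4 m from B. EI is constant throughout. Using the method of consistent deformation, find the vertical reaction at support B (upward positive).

Release continuity at B by inserting a hinge; the redundant is the internal moment M_B. The primary structure is two simply-supported spans AB and BC.
End slopes at the hinge B, treating each span as simply supported:
  span AB: point load 178 at a = 3.12: Pab(L + a)/(6LEI) = 434.3/EI
  span BC: point load 36.9 at a = 6.4: Pab(L + b)/(6LEI) = 75.57/EI
  relative rotation θ_0 = (434.3 + 75.57)/EI = 509.9/EI
A unit hogging moment at B produces rotation L₁/(3EI) + L₂/(3EI) = 4.75/EI.
Slope continuity at B: θ_0 = M_B·4.75/EI, so M_B = 509.9/4.75 = 107.3 kN·m (hogging).
Span AB, ΣM about A with M_B applied at B: R_B^{AB}·6.25 = 555.4 + 107.3, so R_B^{AB} = 106 kN and R_A = 178 − 106 = 71.97 kN.
Span BC, ΣM about C: R_B^{BC}·8 = 59.04 + 107.3, so R_B^{BC} = 20.8 kN and R_C = 36.9 − 20.8 = 16.1 kN.
R_B = 106 + 20.8 = 126.8 kN.

R_B = 126.8 kN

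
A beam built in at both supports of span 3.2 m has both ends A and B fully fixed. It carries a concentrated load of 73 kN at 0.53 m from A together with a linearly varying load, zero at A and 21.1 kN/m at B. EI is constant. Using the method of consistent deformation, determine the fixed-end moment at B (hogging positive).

M_B = 16.15 kN·m

Take the two fixed-end moments M_A, M_B as redundants; the released structure is the simple span AB.
On the primary (simply-supported) span, the end slopes from the loading are:
  at A: point load 73 at a = 0.53: Pab(L + b)/(6LEI) = 31.58/EI
  at B: point load 73 at a = 0.53: Pab(L + a)/(6LEI) = 20.07/EI
  at A: triangular load, peak 21.1: 7w₀L³/(360EI) = 13.44/EI
  at B: triangular load, peak 21.1: w₀L³/(45EI) = 15.36/EI
  θ_A0 = 45.03/EI,  θ_B0 = 35.43/EI
Flexibility coefficients: a unit moment at one end gives L/(3EI) there and L/(6EI) at the far end, so f₁₁ = f₂₂ = 1.067/EI and f₁₂ = f₂₁ = 0.5333/EI.
Compatibility — zero rotation at each built-in end:
  1.067 M_A + 0.5333 M_B = 45.03
  0.5333 M_A + 1.067 M_B = 35.43
Solving the pair gives M_A = 34.14 kN·m and M_B = 16.15 kN·m (hogging).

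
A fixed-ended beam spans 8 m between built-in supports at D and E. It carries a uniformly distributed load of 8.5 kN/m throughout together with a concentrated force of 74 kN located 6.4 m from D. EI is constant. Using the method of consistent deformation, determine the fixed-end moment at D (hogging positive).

Release both end moments; the primary structure is a simply-supported span DE with redundants M_D and M_E.
Simple-span end rotations at D and E under the given loads:
  at D: UDL 8.5: wL³/(24EI) = 181.3/EI
  at E: UDL 8.5: wL³/(24EI) = 181.3/EI
  at D: point load 74 at a = 6.4: Pab(L + b)/(6LEI) = 151.6/EI
  at E: point load 74 at a = 6.4: Pab(L + a)/(6LEI) = 227.3/EI
  θ_D0 = 332.9/EI,  θ_E0 = 408.7/EI
Flexibility coefficients: a unit moment at one end gives L/(3EI) there and L/(6EI) at the far end, so f₁₁ = f₂₂ = 2.667/EI and f₁₂ = f₂₁ = 1.333/EI.
Compatibility — zero rotation at each built-in end:
  2.667 M_D + 1.333 M_E = 332.9
  1.333 M_D + 2.667 M_E = 408.7
Solving the pair gives M_D = 64.28 kN·m and M_E = 121.1 kN·m (hogging).

M_D = 64.28 kN·m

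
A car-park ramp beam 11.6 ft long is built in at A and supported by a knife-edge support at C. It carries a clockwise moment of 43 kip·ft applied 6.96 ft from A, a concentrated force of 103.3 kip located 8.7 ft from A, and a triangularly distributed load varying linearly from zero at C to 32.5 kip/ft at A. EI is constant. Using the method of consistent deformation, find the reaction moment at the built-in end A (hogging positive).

M_A = 420.8 kip·ft

Take the reaction at C as the redundant and release it; the primary structure is a cantilever fixed at A.
Free-end deflection of the primary structure under the applied loading (downward +):
  clockwise couple 43 at a = 6.96: M₀a(2L − a)/(2EI) = 2430/EI
  point load 103.3 at a = 8.7: Pa²(3L − a)/(6EI) = 34012/EI
  triangular load, peak 32.5 at the fixed end: w₀L⁴/(30EI) = 19615/EI
  δ_0 = 56057/EI
Tip deflection under a unit load at C: L³/(3EI) = 520.3/EI.
The prop prevents deflection at C: R_C = δ_0/δ_{CC} = 56057/520.3 = 107.7 kip.
Moment equilibrium about A: M_A = Σ(load moments about A) − R_C·L = 1671 − 107.7×11.6 = 420.8 kip·ft.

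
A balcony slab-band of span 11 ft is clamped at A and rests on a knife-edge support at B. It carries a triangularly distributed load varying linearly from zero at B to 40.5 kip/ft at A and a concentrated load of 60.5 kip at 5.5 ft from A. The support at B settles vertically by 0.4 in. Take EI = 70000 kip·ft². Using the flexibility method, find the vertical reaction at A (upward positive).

Choose R_B as the redundant. The primary structure is the cantilever fixed at A.
Deflection at B on the released cantilever, summing each load's contribution:
  triangular load, peak 40.5 at the fixed end: w₀L⁴/(30EI) = 19765/EI
  point load 60.5 at a = 5.5: Pa²(3L − a)/(6EI) = 8388/EI
  δ_0 = 28153/EI
Flexibility coefficient — unit upward force at B: δ_{BB} = L³/(3EI) = 443.7/EI.
With EI = 70000 kip·ft²: δ_0 = 0.40219 ft and δ_{BB} = 0.006338 ft/kip.
Compatibility — the beam at B must follow the support down by 0.03333 ft: δ_0 − R_B·δ_{BB} = 0.03333, so R_B = (0.40219 − 0.03333)/0.006338 = 58.2 kip.
Vertical equilibrium: R_A = ΣP − R_B = 283.2 − 58.2 = 225.1 kip.

R_A = 225.1 kip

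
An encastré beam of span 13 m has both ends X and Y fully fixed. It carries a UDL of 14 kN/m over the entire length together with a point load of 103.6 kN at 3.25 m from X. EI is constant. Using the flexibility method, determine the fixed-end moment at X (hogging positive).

Release both end moments; the primary structure is a simply-supported span XY with redundants M_X and M_Y.
End rotations of the released simple span under the applied load (×1/EI):
  at X: UDL 14: wL³/(24EI) = 1282/EI
  at Y: UDL 14: wL³/(24EI) = 1282/EI
  at X: point load 103.6 at a = 3.25: Pab(L + b)/(6LEI) = 957.5/EI
  at Y: point load 103.6 at a = 3.25: Pab(L + a)/(6LEI) = 683.9/EI
  θ_X0 = 2239/EI,  θ_Y0 = 1966/EI
Flexibility coefficients: a unit moment at one end gives L/(3EI) there and L/(6EI) at the far end, so f₁₁ = f₂₂ = 4.333/EI and f₁₂ = f₂₁ = 2.167/EI.
Compatibility — zero rotation at each built-in end:
  4.333 M_X + 2.167 M_Y = 2239
  2.167 M_X + 4.333 M_Y = 1966
Solving the pair gives M_X = 386.6 kN·m and M_Y = 260.3 kN·m (hogging).

M_X = 386.6 kN·m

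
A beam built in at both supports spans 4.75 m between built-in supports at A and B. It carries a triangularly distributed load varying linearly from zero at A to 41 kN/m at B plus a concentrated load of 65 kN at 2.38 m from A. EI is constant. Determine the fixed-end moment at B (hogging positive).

Release both end moments; the primary structure is a simply-supported span AB with redundants M_A and M_B.
Simple-span end rotations at A and B under the given loads:
  at A: triangular load, peak 41: 7w₀L³/(360EI) = 85.44/EI
  at B: triangular load, peak 41: w₀L³/(45EI) = 97.65/EI
  at A: point load 65 at a = 2.38: Pab(L + b)/(6LEI) = 91.6/EI
  at B: point load 65 at a = 2.38: Pab(L + a)/(6LEI) = 91.72/EI
  θ_A0 = 177/EI,  θ_B0 = 189.4/EI
Flexibility coefficients: a unit moment at one end gives L/(3EI) there and L/(6EI) at the far end, so f₁₁ = f₂₂ = 1.583/EI and f₁₂ = f₂₁ = 0.7917/EI.
Compatibility — zero rotation at each built-in end:
  1.583 M_A + 0.7917 M_B = 177
  0.7917 M_A + 1.583 M_B = 189.4
Solving the pair gives M_A = 69.35 kN·m and M_B = 84.93 kN·m (hogging).

M_B = 84.93 kN·m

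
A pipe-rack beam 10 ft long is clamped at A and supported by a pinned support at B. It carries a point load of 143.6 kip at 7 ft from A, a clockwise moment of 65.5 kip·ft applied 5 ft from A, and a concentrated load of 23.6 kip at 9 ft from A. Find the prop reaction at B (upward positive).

R_B = 108.4 kip

Choose R_B as the redundant. The primary structure is the cantilever fixed at A.
Primary-structure tip deflection at B by superposition:
  point load 143.6 at a = 7: Pa²(3L − a)/(6EI) = 26973/EI
  clockwise couple 65.5 at a = 5: M₀a(2L − a)/(2EI) = 2456/EI
  point load 23.6 at a = 9: Pa²(3L − a)/(6EI) = 6691/EI
  δ_0 = 36120/EI
Flexibility coefficient — unit upward force at B: δ_{BB} = L³/(3EI) = 333.3/EI.
Compatibility at B: δ_0 − R_B·δ_{BB} = 0, so R_B = 36120/333.3 = 108.4 kip.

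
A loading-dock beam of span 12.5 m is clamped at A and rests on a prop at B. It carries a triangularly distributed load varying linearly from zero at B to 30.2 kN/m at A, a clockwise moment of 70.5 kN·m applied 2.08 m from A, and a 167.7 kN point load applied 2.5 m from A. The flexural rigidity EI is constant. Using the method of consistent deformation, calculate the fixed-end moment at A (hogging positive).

Take the reaction at B as the redundant and release it; the primary structure is a cantilever fixed at A.
Free-end deflection of the primary structure under the applied loading (downward +):
  triangular load, peak 30.2 at the fixed end: w₀L⁴/(30EI) = 24577/EI
  clockwise couple 70.5 at a = 2.08: M₀a(2L − a)/(2EI) = 1680/EI
  point load 167.7 at a = 2.5: Pa²(3L − a)/(6EI) = 6114/EI
  δ_0 = 32371/EI
Flexibility coefficient — unit upward force at B: δ_{BB} = L³/(3EI) = 651/EI.
Compatibility at B: δ_0 − R_B·δ_{BB} = 0, so R_B = 32371/651 = 49.72 kN.
Moment equilibrium about A: M_A = Σ(load moments about A) − R_B·L = 1276 − 49.72×12.5 = 654.7 kN·m.

M_A = 654.7 kN·m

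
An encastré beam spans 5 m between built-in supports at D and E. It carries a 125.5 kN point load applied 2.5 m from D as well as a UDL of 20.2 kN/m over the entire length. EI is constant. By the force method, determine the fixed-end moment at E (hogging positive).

M_E = 120.5 kN·m

Take the two fixed-end moments M_D, M_E as redundants; the released structure is the simple span DE.
Simple-span end rotations at D and E under the given loads:
  at D: point load 125.5 at a = 2.5: Pab(L + b)/(6LEI) = 196.1/EI
  at E: point load 125.5 at a = 2.5: Pab(L + a)/(6LEI) = 196.1/EI
  at D: UDL 20.2: wL³/(24EI) = 105.2/EI
  at E: UDL 20.2: wL³/(24EI) = 105.2/EI
  θ_D0 = 301.3/EI,  θ_E0 = 301.3/EI
Flexibility coefficients: a unit moment at one end gives L/(3EI) there and L/(6EI) at the far end, so f₁₁ = f₂₂ = 1.667/EI and f₁₂ = f₂₁ = 0.8333/EI.
Compatibility — zero rotation at each built-in end:
  1.667 M_D + 0.8333 M_E = 301.3
  0.8333 M_D + 1.667 M_E = 301.3
Solving the pair gives M_D = 120.5 kN·m and M_E = 120.5 kN·m (hogging).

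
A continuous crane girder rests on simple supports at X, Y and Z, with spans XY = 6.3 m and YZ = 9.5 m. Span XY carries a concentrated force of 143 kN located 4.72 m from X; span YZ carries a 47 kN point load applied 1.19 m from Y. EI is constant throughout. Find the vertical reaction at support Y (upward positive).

Release continuity at Y by inserting a hinge; the redundant is the internal moment M_Y. The primary structure is two simply-supported spans XY and YZ.
Rotations at Y on the released spans (each span's end-slope, ×1/EI):
  span XY: point load 143 at a = 4.72: Pab(L + a)/(6LEI) = 310.9/EI
  span YZ: point load 47 at a = 1.19: Pab(L + b)/(6LEI) = 145.2/EI
  relative rotation θ_0 = (310.9 + 145.2)/EI = 456.1/EI
A unit hogging moment at Y produces rotation L₁/(3EI) + L₂/(3EI) = 5.267/EI.
Compatibility: M_Y·(L₁+L₂)/(3EI) = θ_0, giving M_Y = 86.61 kN·m (hogging).
Span XY, ΣM about X with M_Y applied at Y: R_Y^{XY}·6.3 = 675 + 86.61, so R_Y^{XY} = 120.9 kN and R_X = 143 − 120.9 = 22.12 kN.
Span YZ, ΣM about Z: R_Y^{YZ}·9.5 = 390.6 + 86.61, so R_Y^{YZ} = 50.23 kN and R_Z = 47 − 50.23 = -3.229 kN.
R_Y = 120.9 + 50.23 = 171.1 kN.

R_Y = 171.1 kN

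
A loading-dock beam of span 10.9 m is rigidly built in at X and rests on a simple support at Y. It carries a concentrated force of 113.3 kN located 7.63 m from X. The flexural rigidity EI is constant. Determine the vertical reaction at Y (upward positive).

R_Y = 63.84 kN

Remove the prop at Y; the released (primary) structure is a cantilever built in at X.
Downward deflection at the released point Y due to the loads:
  point load 113.3 at a = 7.63: Pa²(3L − a)/(6EI) = 27560/EI
Tip deflection under a unit load at Y: L³/(3EI) = 431.7/EI.
The prop prevents deflection at Y: R_Y = δ_0/δ_{YY} = 27560/431.7 = 63.84 kN.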